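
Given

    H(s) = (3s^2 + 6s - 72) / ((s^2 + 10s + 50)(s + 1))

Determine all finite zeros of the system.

Set the numerator to zero: 3s^2 + 6s - 72 = 0, i.e. 3·(s^2 + 2s - 24) = 0.
Factoring: (s - 4)(s + 6) = 0.

s = 4, -6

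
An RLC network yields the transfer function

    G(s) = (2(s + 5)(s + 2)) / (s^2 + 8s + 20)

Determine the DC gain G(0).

At s = 0 each factor (s + a) contributes a and each (s^2 + bs + c) contributes c.
G(0) = 2·(5) · (2) / ((20)) = 20/20 = 1.

G(0) = 1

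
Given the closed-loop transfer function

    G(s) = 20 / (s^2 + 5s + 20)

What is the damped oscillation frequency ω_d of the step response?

Comparing s^2 + 5s + 20 to s^2 + 2ζωₙs + ωₙ²: ωₙ = √20 ≈ 4.472 rad/s and ζ = 5/(2·√20) ≈ 0.5590.
ζωₙ = 5/2 = 2.5, so ω_d = ωₙ√(1−ζ²) = √(ωₙ² − (ζωₙ)²) = √(20 − 2.5²) = √13.75 ≈ 3.708 rad/s.

ω_d ≈ 3.708 rad/s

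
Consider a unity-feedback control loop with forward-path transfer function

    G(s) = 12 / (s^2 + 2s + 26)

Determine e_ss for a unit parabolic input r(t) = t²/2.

e_ss = ∞

G(s) has no poles at the origin.
This is a Type 0 system; Ka = lim_{s→0} s^2·G(s) = 0, so the steady-state error for a parabola input is infinite.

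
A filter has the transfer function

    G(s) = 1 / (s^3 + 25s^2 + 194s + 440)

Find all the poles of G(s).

The poles are the roots of the denominator s^3 + 25s^2 + 194s + 440 = 0.
Trying s = -4: the polynomial evaluates to 0, so (s + 4) is a factor.
Dividing out leaves s^2 + 21s + 110 = 0.
Factoring the quadratic: (s + 11)(s + 10) = 0.

s = -4, -11, -10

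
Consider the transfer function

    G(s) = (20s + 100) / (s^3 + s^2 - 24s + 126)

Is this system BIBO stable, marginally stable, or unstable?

The denominator s^3 + s^2 - 24s + 126 factors as (s + 7)(s^2 - 6s + 18), giving poles at s = -7, 3 + 3j, 3 - 3j.
Since the pole(s) at s = 3 + 3j, 3 - 3j lie in the right half-plane, the system is unstable.

unstable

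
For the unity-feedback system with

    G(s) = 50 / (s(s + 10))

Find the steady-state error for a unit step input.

e_ss = 0

G(s) has one pole at the origin.
This is a Type 1 system; for a step input the steady-state error is zero.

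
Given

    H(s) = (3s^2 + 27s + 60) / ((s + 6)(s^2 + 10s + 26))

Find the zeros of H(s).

Set the numerator to zero: 3s^2 + 27s + 60 = 0, i.e. 3·(s^2 + 9s + 20) = 0.
Factoring: (s + 4)(s + 5) = 0.

s = -4, -5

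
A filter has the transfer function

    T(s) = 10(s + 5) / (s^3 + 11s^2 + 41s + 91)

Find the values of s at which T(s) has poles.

The poles are the roots of the denominator s^3 + 11s^2 + 41s + 91 = 0.
Trying s = -7: the polynomial evaluates to 0, so (s + 7) is a factor.
Dividing out leaves s^2 + 4s + 13 = 0.
The quadratic formula then gives s = -2 ± 3j.

s = -2 ± 3j, -7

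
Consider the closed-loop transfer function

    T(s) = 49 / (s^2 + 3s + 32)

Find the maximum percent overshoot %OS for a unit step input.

%OS ≈ 42.1%

Comparing s^2 + 3s + 32 to s^2 + 2ζωₙs + ωₙ²: ωₙ = √32 ≈ 5.657 rad/s and ζ = 3/(2·√32) ≈ 0.2652.
%OS = 100·exp(−πζ/√(1−ζ²)) = 100·exp(−π·0.2652/√(1−0.2652²)) ≈ 42.1%.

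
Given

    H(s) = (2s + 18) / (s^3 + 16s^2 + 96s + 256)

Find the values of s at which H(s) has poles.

The poles are the roots of the denominator s^3 + 16s^2 + 96s + 256 = 0.
Trying s = -8: the polynomial evaluates to 0, so (s + 8) is a factor.
Dividing out leaves s^2 + 8s + 32 = 0.
The quadratic formula then gives s = -4 ± 4j.

s = -4 ± 4j, -8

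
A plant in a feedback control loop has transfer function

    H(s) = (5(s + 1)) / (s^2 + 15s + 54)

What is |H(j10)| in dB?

|H(j10)|_dB ≈ -9.89 dB

Substitute s = j10: numerator = 5 + j50, denominator = -46 + j150.
|H(j10)| = |5 + j50| / |-46 + j150| = 50.249 / 156.89 ≈ 0.3203.
In decibels: 20·log₁₀(0.3203) ≈ -9.89 dB.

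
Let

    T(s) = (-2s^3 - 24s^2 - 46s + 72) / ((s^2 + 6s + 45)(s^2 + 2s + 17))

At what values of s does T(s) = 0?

Set the numerator to zero: -2s^3 - 24s^2 - 46s + 72 = 0, i.e. -2·(s^3 + 12s^2 + 23s - 36) = 0.
Factoring: (s + 9)(s + 4)(s - 1) = 0.

s = -9, -4, 1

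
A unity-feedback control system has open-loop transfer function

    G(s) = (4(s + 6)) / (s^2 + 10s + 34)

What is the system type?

Type 0

The denominator has no factor of s at the origin — no free integrator — so this is a Type 0 system.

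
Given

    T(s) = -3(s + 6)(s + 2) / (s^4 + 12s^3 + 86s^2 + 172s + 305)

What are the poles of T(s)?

s = -1 + 2j, -1 - 2j, -5 + 6j, -5 - 6j

The poles are the roots of the denominator s^4 + 12s^3 + 86s^2 + 172s + 305 = 0.
No real roots exist; factor into two real quadratics: (s^2 + 2s + 5)(s^2 + 10s + 61) = 0.
Each quadratic gives a conjugate pair via the quadratic formula.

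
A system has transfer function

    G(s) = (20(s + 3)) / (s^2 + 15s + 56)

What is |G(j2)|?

Substitute s = j2: numerator = 60 + j40, denominator = 52 + j30.
|G(j2)| = |60 + j40| / |52 + j30| = 72.111 / 60.033 ≈ 1.201.

|G(j2)| ≈ 1.201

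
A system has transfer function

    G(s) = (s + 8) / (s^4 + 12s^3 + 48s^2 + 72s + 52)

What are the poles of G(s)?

The poles are the roots of the denominator s^4 + 12s^3 + 48s^2 + 72s + 52 = 0.
No real roots exist; factor into two real quadratics: (s^2 + 10s + 26)(s^2 + 2s + 2) = 0.
Each quadratic gives a conjugate pair via the quadratic formula.

s = -5 + j, -5 - j, -1 + j, -1 - j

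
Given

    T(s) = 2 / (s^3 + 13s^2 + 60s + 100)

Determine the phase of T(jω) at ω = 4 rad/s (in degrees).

∠T(j4) ≈ -121.5°

At s = j4: numerator = 2, denominator = -108 + j176.
∠T = ∠num − ∠den = 0° − (121.53°) = -121.5°.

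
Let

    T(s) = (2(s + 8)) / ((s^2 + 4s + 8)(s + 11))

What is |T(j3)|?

Substitute s = j3: numerator = 16 + j6, denominator = -47 + j129.
|T(j3)| = |16 + j6| / |-47 + j129| = 17.088 / 137.30 ≈ 0.1245.

|T(j3)| ≈ 0.1245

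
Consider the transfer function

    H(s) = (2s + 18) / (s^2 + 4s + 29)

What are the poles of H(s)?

The poles are the roots of the denominator s^2 + 4s + 29 = 0.
Using the quadratic formula: s = (-4 ± √(-100))/2 = -2 ± 5j.

s = -2 ± 5j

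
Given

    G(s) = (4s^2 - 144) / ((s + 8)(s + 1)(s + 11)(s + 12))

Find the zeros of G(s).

Set the numerator to zero: 4s^2 - 144 = 0, i.e. 4·(s^2 - 36) = 0.
Factoring: (s - 6)(s + 6) = 0.

s = 6, -6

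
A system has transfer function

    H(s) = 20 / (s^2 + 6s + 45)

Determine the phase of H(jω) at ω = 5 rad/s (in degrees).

∠H(j5) ≈ -56.31°

At s = j5: numerator = 20, denominator = 20 + j30.
∠H = ∠num − ∠den = 0° − (56.310°) = -56.31°.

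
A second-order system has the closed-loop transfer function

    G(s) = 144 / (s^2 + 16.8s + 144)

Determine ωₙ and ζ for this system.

ωₙ = 12 rad/s, ζ = 0.7

Compare the denominator to the standard form s^2 + 2ζωₙs + ωₙ².
ωₙ² = 144, so ωₙ = 12 rad/s.
2ζωₙ = 16.8, so ζ = 16.8/(2·12) = 0.7.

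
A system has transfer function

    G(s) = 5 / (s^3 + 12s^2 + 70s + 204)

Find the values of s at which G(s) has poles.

s = -3 + 5j, -3 - 5j, -6

The poles are the roots of the denominator s^3 + 12s^2 + 70s + 204 = 0.
Trying s = -6: the polynomial evaluates to 0, so (s + 6) is a factor.
Dividing out leaves s^2 + 6s + 34 = 0.
The quadratic formula then gives s = -3 ± 5j.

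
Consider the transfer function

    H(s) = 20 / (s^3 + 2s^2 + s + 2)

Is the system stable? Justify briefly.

marginally stable

The denominator s^3 + 2s^2 + s + 2 factors as (s^2 + 1)(s + 2), giving poles at s = j, -j, -2.
Since the simple pole(s) at s = ±j lie on the jω-axis with none in the right half-plane, the system is marginally stable.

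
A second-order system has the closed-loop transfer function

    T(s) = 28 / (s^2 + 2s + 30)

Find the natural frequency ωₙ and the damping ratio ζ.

ωₙ ≈ 5.477 rad/s, ζ ≈ 0.1826

Compare the denominator to the standard form s^2 + 2ζωₙs + ωₙ².
ωₙ² = 30, so ωₙ = √30 ≈ 5.477 rad/s.
2ζωₙ = 2, so ζ = 2/(2·√30) ≈ 0.1826.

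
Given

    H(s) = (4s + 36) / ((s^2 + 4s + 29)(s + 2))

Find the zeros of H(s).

Set the numerator to zero: 4s + 36 = 0, i.e. 4·(s + 9) = 0.
So s = -9.

s = -9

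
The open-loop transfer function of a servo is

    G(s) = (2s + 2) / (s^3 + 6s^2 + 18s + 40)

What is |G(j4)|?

|G(j4)| ≈ 0.1458

Substitute s = j4: numerator = 2 + j8, denominator = -56 + j8.
|G(j4)| = |2 + j8| / |-56 + j8| = 8.2462 / 56.569 ≈ 0.1458.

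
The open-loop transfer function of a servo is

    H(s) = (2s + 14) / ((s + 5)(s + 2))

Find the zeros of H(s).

s = -7

Set the numerator to zero: 2s + 14 = 0, i.e. 2·(s + 7) = 0.
So s = -7.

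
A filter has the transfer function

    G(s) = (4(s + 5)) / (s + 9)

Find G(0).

At s = 0 each factor (s + a) contributes a and each (s^2 + bs + c) contributes c.
G(0) = 4·(5) / ((9)) = 20/9 = 20/9.

G(0) = 20/9 ≈ 2.222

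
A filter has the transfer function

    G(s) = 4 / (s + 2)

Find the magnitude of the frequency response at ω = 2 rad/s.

|G(j2)| ≈ 1.414

Substitute s = j2: numerator = 4, denominator = 2 + j2.
|G(j2)| = |4| / |2 + j2| = 4 / 2.8284 ≈ 1.414.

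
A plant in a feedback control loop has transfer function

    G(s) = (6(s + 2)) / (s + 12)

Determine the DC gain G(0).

At s = 0 each factor (s + a) contributes a and each (s^2 + bs + c) contributes c.
G(0) = 6·(2) / ((12)) = 12/12 = 1.

G(0) = 1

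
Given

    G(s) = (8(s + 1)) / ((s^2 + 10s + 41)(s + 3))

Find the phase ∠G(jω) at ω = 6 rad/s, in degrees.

∠G(j6) ≈ -68.13°

At s = j6: numerator = 8 + j48, denominator = -345 + j210.
∠G = ∠num − ∠den = 80.538° − (148.67°) = -68.13°.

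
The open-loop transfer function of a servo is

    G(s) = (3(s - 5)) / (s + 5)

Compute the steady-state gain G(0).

At s = 0 each factor (s + a) contributes a and each (s^2 + bs + c) contributes c.
G(0) = 3·(-5) / ((5)) = -15/5 = -3.

G(0) = -3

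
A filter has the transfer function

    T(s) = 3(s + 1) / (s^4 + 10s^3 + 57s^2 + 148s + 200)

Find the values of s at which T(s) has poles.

s = -3 ± 4j, -2 ± 2j

The poles are the roots of the denominator s^4 + 10s^3 + 57s^2 + 148s + 200 = 0.
No real roots exist; factor into two real quadratics: (s^2 + 6s + 25)(s^2 + 4s + 8) = 0.
Each quadratic gives a conjugate pair via the quadratic formula.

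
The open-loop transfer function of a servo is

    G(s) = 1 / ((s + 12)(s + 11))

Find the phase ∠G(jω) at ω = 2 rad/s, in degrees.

∠G(j2) ≈ -19.77°

At s = j2: numerator = 1, denominator = 128 + j46.
∠G = ∠num − ∠den = 0° − (19.767°) = -19.77°.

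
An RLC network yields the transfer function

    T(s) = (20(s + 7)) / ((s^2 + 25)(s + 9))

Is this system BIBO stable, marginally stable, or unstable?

marginally stable

The poles can be read from the denominator factors: s = ±5j, -9.
Since the simple pole(s) at s = 5j, -5j lie on the jω-axis with none in the right half-plane, the system is marginally stable.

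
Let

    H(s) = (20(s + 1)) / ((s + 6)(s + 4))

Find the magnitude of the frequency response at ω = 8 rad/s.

|H(j8)| ≈ 1.803

Substitute s = j8: numerator = 20 + j160, denominator = -40 + j80.
|H(j8)| = |20 + j160| / |-40 + j80| = 161.25 / 89.443 ≈ 1.803.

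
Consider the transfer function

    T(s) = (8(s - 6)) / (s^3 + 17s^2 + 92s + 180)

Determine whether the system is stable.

The denominator s^3 + 17s^2 + 92s + 180 factors as (s + 9)(s^2 + 8s + 20), giving poles at s = -9, -4 ± 2j.
Since all poles lie strictly in the left half-plane, the system is stable.

stable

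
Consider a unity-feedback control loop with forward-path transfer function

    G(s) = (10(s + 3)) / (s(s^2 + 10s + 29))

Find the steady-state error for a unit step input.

e_ss = 0

G(s) has one pole at the origin.
This is a Type 1 system; for a step input the steady-state error is zero.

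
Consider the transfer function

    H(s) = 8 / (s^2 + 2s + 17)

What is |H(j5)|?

Substitute s = j5: numerator = 8, denominator = -8 + j10.
|H(j5)| = |8| / |-8 + j10| = 8 / 12.806 ≈ 0.6247.

|H(j5)| ≈ 0.6247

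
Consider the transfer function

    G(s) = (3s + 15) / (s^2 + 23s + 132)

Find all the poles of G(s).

s = -11, -12

The poles are the roots of the denominator s^2 + 23s + 132 = 0.
Factoring: (s + 11)(s + 12) = 0, so s = -11 and s = -12.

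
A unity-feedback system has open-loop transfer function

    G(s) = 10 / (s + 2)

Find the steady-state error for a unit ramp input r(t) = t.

e_ss = ∞

G(s) has no poles at the origin.
This is a Type 0 system; Kv = lim_{s→0} s·G(s) = 0, so the steady-state error for a ramp input is infinite.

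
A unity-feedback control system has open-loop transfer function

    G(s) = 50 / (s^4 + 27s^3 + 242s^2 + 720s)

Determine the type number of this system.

Type 1

Factor s from the denominator: s^4 + 27s^3 + 242s^2 + 720s = s·(s^3 + 27s^2 + 242s + 720).
There is 1 pole at the origin, so the system is Type 1.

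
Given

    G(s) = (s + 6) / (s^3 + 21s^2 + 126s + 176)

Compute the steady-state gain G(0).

G(0) = 3/88 ≈ 0.03409

Set s = 0: G(0) = (6) / (176) = 3/88.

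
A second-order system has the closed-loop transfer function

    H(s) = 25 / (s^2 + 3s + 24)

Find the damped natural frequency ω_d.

ω_d ≈ 4.664 rad/s

Comparing s^2 + 3s + 24 to s^2 + 2ζωₙs + ωₙ²: ωₙ = √24 ≈ 4.899 rad/s and ζ = 3/(2·√24) ≈ 0.3062.
ζωₙ = 3/2 = 1.5, so ω_d = ωₙ√(1−ζ²) = √(ωₙ² − (ζωₙ)²) = √(24 − 1.5²) = √21.75 ≈ 4.664 rad/s.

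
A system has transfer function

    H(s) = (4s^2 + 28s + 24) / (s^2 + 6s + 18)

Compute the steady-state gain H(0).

Set s = 0: H(0) = (24) / (18) = 4/3.

H(0) = 4/3 ≈ 1.333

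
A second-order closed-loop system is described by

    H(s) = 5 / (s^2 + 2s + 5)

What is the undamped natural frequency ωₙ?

Compare the denominator to the standard form s^2 + 2ζωₙs + ωₙ².
ωₙ² = 5, so ωₙ = √5 ≈ 2.236 rad/s.

ωₙ ≈ 2.236 rad/s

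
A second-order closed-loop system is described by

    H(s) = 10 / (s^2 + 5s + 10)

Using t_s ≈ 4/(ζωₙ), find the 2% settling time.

Comparing s^2 + 5s + 10 to s^2 + 2ζωₙs + ωₙ²: ωₙ = √10 ≈ 3.162 rad/s and ζ = 5/(2·√10) ≈ 0.7906.
ζωₙ = 5/2 = 2.5, so t_s ≈ 4/(ζωₙ) = 4/2.5 = 1.600 s.

t_s ≈ 1.600 s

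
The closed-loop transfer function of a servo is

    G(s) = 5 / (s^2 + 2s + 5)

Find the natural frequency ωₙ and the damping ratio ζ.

ωₙ ≈ 2.236 rad/s, ζ ≈ 0.4472

Compare the denominator to the standard form s^2 + 2ζωₙs + ωₙ².
ωₙ² = 5, so ωₙ = √5 ≈ 2.236 rad/s.
2ζωₙ = 2, so ζ = 2/(2·√5) ≈ 0.4472.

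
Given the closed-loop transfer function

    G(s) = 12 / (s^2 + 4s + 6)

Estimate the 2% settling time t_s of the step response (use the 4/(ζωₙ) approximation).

Comparing s^2 + 4s + 6 to s^2 + 2ζωₙs + ωₙ²: ωₙ = √6 ≈ 2.449 rad/s and ζ = 4/(2·√6) ≈ 0.8165.
ζωₙ = 4/2 = 2, so t_s ≈ 4/(ζωₙ) = 4/2 = 2 s.

t_s ≈ 2 s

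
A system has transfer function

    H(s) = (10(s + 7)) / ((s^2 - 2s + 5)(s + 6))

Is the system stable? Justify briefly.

The poles can be read from the denominator factors: s = 1 + 2j, 1 - 2j, -6.
Since the pole(s) at s = 1 ± 2j lie in the right half-plane, the system is unstable.

unstable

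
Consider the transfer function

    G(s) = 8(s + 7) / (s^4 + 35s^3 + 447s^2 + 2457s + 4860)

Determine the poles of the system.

s = -9, -12, -9, -5

The poles are the roots of the denominator s^4 + 35s^3 + 447s^2 + 2457s + 4860 = 0.
Trying s = -9: the polynomial evaluates to 0, so (s + 9) is a factor.
Dividing out leaves s^3 + 26s^2 + 213s + 540 = 0.
This factors further as (s + 12)(s + 9)(s + 5) = 0.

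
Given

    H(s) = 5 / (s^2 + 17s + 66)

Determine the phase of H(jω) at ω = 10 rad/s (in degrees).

At s = j10: numerator = 5, denominator = -34 + j170.
∠H = ∠num − ∠den = 0° − (101.31°) = -101.3°.

∠H(j10) ≈ -101.3°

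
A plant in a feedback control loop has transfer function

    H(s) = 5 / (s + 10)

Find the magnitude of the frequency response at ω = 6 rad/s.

Substitute s = j6: numerator = 5, denominator = 10 + j6.
|H(j6)| = |5| / |10 + j6| = 5 / 11.662 ≈ 0.4287.

|H(j6)| ≈ 0.4287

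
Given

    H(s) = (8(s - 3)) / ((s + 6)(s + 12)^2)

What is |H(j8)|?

Substitute s = j8: numerator = -24 + j64, denominator = -1056 + j1792.
|H(j8)| = |-24 + j64| / |-1056 + j1792| = 68.352 / 2080 ≈ 0.03286.

|H(j8)| ≈ 0.03286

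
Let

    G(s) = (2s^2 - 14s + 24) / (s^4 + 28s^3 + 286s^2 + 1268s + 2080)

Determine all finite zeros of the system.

Set the numerator to zero: 2s^2 - 14s + 24 = 0, i.e. 2·(s^2 - 7s + 12) = 0.
Factoring: (s - 4)(s - 3) = 0.

s = 4, 3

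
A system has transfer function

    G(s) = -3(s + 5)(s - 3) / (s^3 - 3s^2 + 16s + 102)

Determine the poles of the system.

The poles are the roots of the denominator s^3 - 3s^2 + 16s + 102 = 0.
Trying s = -3: the polynomial evaluates to 0, so (s + 3) is a factor.
Dividing out leaves s^2 - 6s + 34 = 0.
The quadratic formula then gives s = 3 ± 5j.

s = 3 + 5j, 3 - 5j, -3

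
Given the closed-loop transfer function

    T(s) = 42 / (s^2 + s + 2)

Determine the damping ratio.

ζ ≈ 0.3536

Compare the denominator to the standard form s^2 + 2ζωₙs + ωₙ².
ωₙ² = 2, so ωₙ = √2 ≈ 1.414 rad/s.
2ζωₙ = 1, so ζ = 1/(2·√2) ≈ 0.3536.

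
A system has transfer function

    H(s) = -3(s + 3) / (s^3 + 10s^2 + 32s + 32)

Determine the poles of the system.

s = -4, -2, -4

The poles are the roots of the denominator s^3 + 10s^2 + 32s + 32 = 0.
Trying s = -4: the polynomial evaluates to 0, so (s + 4) is a factor.
Dividing out leaves s^2 + 6s + 8 = 0.
Factoring the quadratic: (s + 2)(s + 4) = 0.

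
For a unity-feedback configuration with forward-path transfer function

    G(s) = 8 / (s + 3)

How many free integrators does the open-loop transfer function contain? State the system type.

The denominator has no factor of s at the origin — no free integrator — so this is a Type 0 system.

Type 0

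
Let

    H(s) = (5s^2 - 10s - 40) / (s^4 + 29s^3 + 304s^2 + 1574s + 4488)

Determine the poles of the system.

The poles are the roots of the denominator s^4 + 29s^3 + 304s^2 + 1574s + 4488 = 0.
Trying s = -11: the polynomial evaluates to 0, so (s + 11) is a factor.
Dividing out leaves s^3 + 18s^2 + 106s + 408 = 0.
This factors further as (s^2 + 6s + 34)(s + 12) = 0.

s = -3 + 5j, -3 - 5j, -11, -12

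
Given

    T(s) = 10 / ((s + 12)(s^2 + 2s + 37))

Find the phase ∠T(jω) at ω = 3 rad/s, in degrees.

At s = j3: numerator = 10, denominator = 318 + j156.
∠T = ∠num − ∠den = 0° − (26.131°) = -26.13°.

∠T(j3) ≈ -26.13°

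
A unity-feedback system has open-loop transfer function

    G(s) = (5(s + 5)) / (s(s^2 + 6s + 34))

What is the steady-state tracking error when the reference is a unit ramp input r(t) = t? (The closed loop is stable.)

e_ss = 1.360

G(s) has one pole at the origin.
This is a Type 1 system. Kv = lim_{s→0} s·G(s) = 25/34.
e_ss = 1/Kv = 1/(25/34) = 34/25 ≈ 1.360.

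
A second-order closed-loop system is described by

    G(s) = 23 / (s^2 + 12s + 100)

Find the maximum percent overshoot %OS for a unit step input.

Comparing s^2 + 12s + 100 to s^2 + 2ζωₙs + ωₙ²: ωₙ = 10 rad/s and ζ = 12/(2·10) = 0.6.
%OS = 100·exp(−πζ/√(1−ζ²)) = 100·exp(−π·0.6/√(1−0.6²)) ≈ 9.48%.

%OS ≈ 9.48%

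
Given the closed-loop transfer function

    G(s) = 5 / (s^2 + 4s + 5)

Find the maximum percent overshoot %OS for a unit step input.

Comparing s^2 + 4s + 5 to s^2 + 2ζωₙs + ωₙ²: ωₙ = √5 ≈ 2.236 rad/s and ζ = 4/(2·√5) ≈ 0.8944.
%OS = 100·exp(−πζ/√(1−ζ²)) = 100·exp(−π·0.8944/√(1−0.8944²)) ≈ 0.187%.

%OS ≈ 0.187%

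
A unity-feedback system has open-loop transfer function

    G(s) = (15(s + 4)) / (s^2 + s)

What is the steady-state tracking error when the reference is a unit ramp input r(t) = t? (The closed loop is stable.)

G(s) has one pole at the origin.
This is a Type 1 system. Kv = lim_{s→0} s·G(s) = 60/1.
e_ss = 1/Kv = 1/(60) = 1/60 ≈ 0.01667.

e_ss = 0.01667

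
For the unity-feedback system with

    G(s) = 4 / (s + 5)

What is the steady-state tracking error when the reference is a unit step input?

G(s) has no poles at the origin.
This is a Type 0 system. Kp = lim_{s→0} G(s) = 4/5.
e_ss = 1/(1 + Kp) = 1/(1 + 4/5) = 5/9 ≈ 0.5556.

e_ss = 0.5556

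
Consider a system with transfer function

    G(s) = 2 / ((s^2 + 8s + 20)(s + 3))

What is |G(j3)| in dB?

|G(j3)|_dB ≈ -35.0 dB

Substitute s = j3: numerator = 2, denominator = -39 + j105.
|G(j3)| = |2| / |-39 + j105| = 2 / 112.01 ≈ 0.01786.
In decibels: 20·log₁₀(0.01786) ≈ -35.0 dB.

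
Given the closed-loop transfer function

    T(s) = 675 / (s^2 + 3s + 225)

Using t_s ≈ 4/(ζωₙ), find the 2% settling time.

Comparing s^2 + 3s + 225 to s^2 + 2ζωₙs + ωₙ²: ωₙ = 15 rad/s and ζ = 3/(2·15) = 0.1.
ζωₙ = 3/2 = 1.5, so t_s ≈ 4/(ζωₙ) = 4/1.5 ≈ 2.667 s.

t_s ≈ 2.667 s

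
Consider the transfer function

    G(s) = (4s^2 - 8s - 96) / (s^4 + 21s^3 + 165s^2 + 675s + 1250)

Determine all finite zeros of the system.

Set the numerator to zero: 4s^2 - 8s - 96 = 0, i.e. 4·(s^2 - 2s - 24) = 0.
Factoring: (s - 6)(s + 4) = 0.

s = 6, -4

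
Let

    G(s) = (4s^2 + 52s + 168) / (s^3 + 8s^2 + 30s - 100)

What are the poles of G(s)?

The poles are the roots of the denominator s^3 + 8s^2 + 30s - 100 = 0.
Trying s = 2: the polynomial evaluates to 0, so (s - 2) is a factor.
Dividing out leaves s^2 + 10s + 50 = 0.
The quadratic formula then gives s = -5 ± 5j.

s = -5 + 5j, -5 - 5j, 2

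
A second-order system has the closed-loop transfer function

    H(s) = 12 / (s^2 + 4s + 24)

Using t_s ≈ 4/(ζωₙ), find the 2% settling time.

Comparing s^2 + 4s + 24 to s^2 + 2ζωₙs + ωₙ²: ωₙ = √24 ≈ 4.899 rad/s and ζ = 4/(2·√24) ≈ 0.4082.
ζωₙ = 4/2 = 2, so t_s ≈ 4/(ζωₙ) = 4/2 = 2 s.

t_s ≈ 2 s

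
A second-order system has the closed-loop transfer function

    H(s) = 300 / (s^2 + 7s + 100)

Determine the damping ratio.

Compare the denominator to the standard form s^2 + 2ζωₙs + ωₙ².
ωₙ² = 100, so ωₙ = 10 rad/s.
2ζωₙ = 7, so ζ = 7/(2·10) = 0.35.
With ζ = 0.35 the response is underdamped.

ζ = 0.35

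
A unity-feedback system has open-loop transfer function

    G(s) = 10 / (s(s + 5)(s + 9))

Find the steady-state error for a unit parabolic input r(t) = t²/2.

e_ss = ∞

G(s) has one pole at the origin.
This is a Type 1 system; Ka = lim_{s→0} s^2·G(s) = 0, so the steady-state error for a parabola input is infinite.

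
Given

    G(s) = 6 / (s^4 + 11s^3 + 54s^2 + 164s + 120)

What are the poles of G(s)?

s = -2 + 4j, -2 - 4j, -6, -1

The poles are the roots of the denominator s^4 + 11s^3 + 54s^2 + 164s + 120 = 0.
Trying s = -6: the polynomial evaluates to 0, so (s + 6) is a factor.
Dividing out leaves s^3 + 5s^2 + 24s + 20 = 0.
This factors further as (s^2 + 4s + 20)(s + 1) = 0.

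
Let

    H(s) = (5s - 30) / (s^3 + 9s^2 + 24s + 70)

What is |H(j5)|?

|H(j5)| ≈ 0.2518

Substitute s = j5: numerator = -30 + j25, denominator = -155 - j5.
|H(j5)| = |-30 + j25| / |-155 - j5| = 39.051 / 155.08 ≈ 0.2518.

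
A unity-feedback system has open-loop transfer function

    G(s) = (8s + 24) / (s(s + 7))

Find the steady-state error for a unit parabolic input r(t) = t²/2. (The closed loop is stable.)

G(s) has one pole at the origin.
This is a Type 1 system; Ka = lim_{s→0} s^2·G(s) = 0, so the steady-state error for a parabola input is infinite.

e_ss = ∞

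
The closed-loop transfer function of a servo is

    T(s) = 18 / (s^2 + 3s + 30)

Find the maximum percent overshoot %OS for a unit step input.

Comparing s^2 + 3s + 30 to s^2 + 2ζωₙs + ωₙ²: ωₙ = √30 ≈ 5.477 rad/s and ζ = 3/(2·√30) ≈ 0.2739.
%OS = 100·exp(−πζ/√(1−ζ²)) = 100·exp(−π·0.2739/√(1−0.2739²)) ≈ 40.9%.

%OS ≈ 40.9%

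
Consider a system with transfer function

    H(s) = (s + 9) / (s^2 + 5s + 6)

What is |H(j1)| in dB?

|H(j1)|_dB ≈ 2.15 dB

Substitute s = j1: numerator = 9 + j1, denominator = 5 + j5.
|H(j1)| = |9 + j1| / |5 + j5| = 9.0554 / 7.0711 ≈ 1.281.
In decibels: 20·log₁₀(1.281) ≈ 2.15 dB.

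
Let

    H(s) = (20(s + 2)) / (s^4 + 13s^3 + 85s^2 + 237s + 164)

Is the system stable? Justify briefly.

stable

The denominator s^4 + 13s^3 + 85s^2 + 237s + 164 factors as (s + 1)(s + 4)(s^2 + 8s + 41), giving poles at s = -1, -4, -4 ± 5j.
Since all poles lie strictly in the left half-plane, the system is stable.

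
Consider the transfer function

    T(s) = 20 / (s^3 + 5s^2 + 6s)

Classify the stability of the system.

marginally stable

The denominator s^3 + 5s^2 + 6s factors as s(s + 2)(s + 3), giving poles at s = 0, -2, -3.
Since the simple pole(s) at s = 0 lie on the jω-axis with none in the right half-plane, the system is marginally stable.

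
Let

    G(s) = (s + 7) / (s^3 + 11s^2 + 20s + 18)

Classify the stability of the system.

The denominator s^3 + 11s^2 + 20s + 18 factors as (s^2 + 2s + 2)(s + 9), giving poles at s = -1 ± j, -9.
Since all poles lie strictly in the left half-plane, the system is stable.

stable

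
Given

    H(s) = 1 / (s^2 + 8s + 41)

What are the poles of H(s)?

The poles are the roots of the denominator s^2 + 8s + 41 = 0.
Using the quadratic formula: s = (-8 ± √(-100))/2 = -4 ± 5j.

s = -4 ± 5j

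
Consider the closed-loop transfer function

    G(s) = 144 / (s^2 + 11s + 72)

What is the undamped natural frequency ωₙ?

ωₙ ≈ 8.485 rad/s

Compare the denominator to the standard form s^2 + 2ζωₙs + ωₙ².
ωₙ² = 72, so ωₙ = √72 ≈ 8.485 rad/s.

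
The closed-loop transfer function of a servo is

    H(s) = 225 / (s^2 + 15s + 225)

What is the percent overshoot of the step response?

%OS ≈ 16.3%

Comparing s^2 + 15s + 225 to s^2 + 2ζωₙs + ωₙ²: ωₙ = 15 rad/s and ζ = 15/(2·15) = 0.5.
%OS = 100·exp(−πζ/√(1−ζ²)) = 100·exp(−π·0.5/√(1−0.5²)) ≈ 16.3%.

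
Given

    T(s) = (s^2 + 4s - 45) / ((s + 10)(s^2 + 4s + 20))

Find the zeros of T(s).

Set the numerator to zero: s^2 + 4s - 45 = 0.
Factoring: (s + 9)(s - 5) = 0.

s = -9, 5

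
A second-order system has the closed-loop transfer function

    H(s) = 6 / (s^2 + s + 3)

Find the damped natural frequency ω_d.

Comparing s^2 + s + 3 to s^2 + 2ζωₙs + ωₙ²: ωₙ = √3 ≈ 1.732 rad/s and ζ = 1/(2·√3) ≈ 0.2887.
ζωₙ = 1/2 = 0.5, so ω_d = ωₙ√(1−ζ²) = √(ωₙ² − (ζωₙ)²) = √(3 − 0.5²) = √2.75 ≈ 1.658 rad/s.

ω_d ≈ 1.658 rad/s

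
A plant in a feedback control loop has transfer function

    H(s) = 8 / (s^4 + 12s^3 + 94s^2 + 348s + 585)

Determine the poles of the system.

The poles are the roots of the denominator s^4 + 12s^3 + 94s^2 + 348s + 585 = 0.
No real roots exist; factor into two real quadratics: (s^2 + 6s + 13)(s^2 + 6s + 45) = 0.
Each quadratic gives a conjugate pair via the quadratic formula.

s = -3 + 2j, -3 - 2j, -3 + 6j, -3 - 6j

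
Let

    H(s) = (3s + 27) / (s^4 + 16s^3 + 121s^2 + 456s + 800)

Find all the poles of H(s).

The poles are the roots of the denominator s^4 + 16s^3 + 121s^2 + 456s + 800 = 0.
No real roots exist; factor into two real quadratics: (s^2 + 8s + 25)(s^2 + 8s + 32) = 0.
Each quadratic gives a conjugate pair via the quadratic formula.

s = -4 ± 3j, -4 ± 4j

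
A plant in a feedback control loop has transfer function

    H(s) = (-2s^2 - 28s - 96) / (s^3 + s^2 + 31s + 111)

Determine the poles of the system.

s = 1 + 6j, 1 - 6j, -3

The poles are the roots of the denominator s^3 + s^2 + 31s + 111 = 0.
Trying s = -3: the polynomial evaluates to 0, so (s + 3) is a factor.
Dividing out leaves s^2 - 2s + 37 = 0.
The quadratic formula then gives s = 1 ± 6j.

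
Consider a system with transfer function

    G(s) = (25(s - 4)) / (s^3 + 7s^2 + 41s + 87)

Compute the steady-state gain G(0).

Set s = 0: G(0) = (-100) / (87) = -100/87.

G(0) = -100/87 ≈ -1.149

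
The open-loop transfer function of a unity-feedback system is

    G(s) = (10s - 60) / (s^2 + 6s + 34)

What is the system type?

Type 0

The denominator has no factor of s at the origin — no free integrator — so this is a Type 0 system.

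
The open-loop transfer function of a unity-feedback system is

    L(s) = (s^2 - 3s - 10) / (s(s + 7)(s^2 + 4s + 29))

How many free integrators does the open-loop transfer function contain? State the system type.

Type 1

The denominator has 1 factor of s at the origin (free integrator), so this is a Type 1 system.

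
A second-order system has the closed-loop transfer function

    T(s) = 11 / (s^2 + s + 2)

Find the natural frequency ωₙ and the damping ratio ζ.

ωₙ ≈ 1.414 rad/s, ζ ≈ 0.3536

Compare the denominator to the standard form s^2 + 2ζωₙs + ωₙ².
ωₙ² = 2, so ωₙ = √2 ≈ 1.414 rad/s.
2ζωₙ = 1, so ζ = 1/(2·√2) ≈ 0.3536.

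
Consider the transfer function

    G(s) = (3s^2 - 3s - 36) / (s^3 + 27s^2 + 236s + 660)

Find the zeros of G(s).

s = 4, -3

Set the numerator to zero: 3s^2 - 3s - 36 = 0, i.e. 3·(s^2 - s - 12) = 0.
Factoring: (s - 4)(s + 3) = 0.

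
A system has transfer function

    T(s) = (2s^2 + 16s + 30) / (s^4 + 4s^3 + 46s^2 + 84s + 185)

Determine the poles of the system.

s = -1 ± 2j, -1 ± 6j

The poles are the roots of the denominator s^4 + 4s^3 + 46s^2 + 84s + 185 = 0.
No real roots exist; factor into two real quadratics: (s^2 + 2s + 5)(s^2 + 2s + 37) = 0.
Each quadratic gives a conjugate pair via the quadratic formula.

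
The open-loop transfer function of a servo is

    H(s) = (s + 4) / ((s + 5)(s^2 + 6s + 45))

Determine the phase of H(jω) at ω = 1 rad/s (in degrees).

∠H(j1) ≈ -5.039°

At s = j1: numerator = 4 + j1, denominator = 214 + j74.
∠H = ∠num − ∠den = 14.036° − (19.075°) = -5.039°.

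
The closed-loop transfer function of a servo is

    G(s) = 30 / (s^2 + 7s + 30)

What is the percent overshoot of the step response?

Comparing s^2 + 7s + 30 to s^2 + 2ζωₙs + ωₙ²: ωₙ = √30 ≈ 5.477 rad/s and ζ = 7/(2·√30) ≈ 0.6390.
%OS = 100·exp(−πζ/√(1−ζ²)) = 100·exp(−π·0.6390/√(1−0.6390²)) ≈ 7.35%.

%OS ≈ 7.35%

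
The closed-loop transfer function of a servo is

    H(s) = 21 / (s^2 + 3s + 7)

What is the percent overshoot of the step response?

Comparing s^2 + 3s + 7 to s^2 + 2ζωₙs + ωₙ²: ωₙ = √7 ≈ 2.646 rad/s and ζ = 3/(2·√7) ≈ 0.5669.
%OS = 100·exp(−πζ/√(1−ζ²)) = 100·exp(−π·0.5669/√(1−0.5669²)) ≈ 11.5%.

%OS ≈ 11.5%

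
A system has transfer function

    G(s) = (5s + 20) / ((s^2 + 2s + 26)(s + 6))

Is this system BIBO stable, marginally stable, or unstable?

The poles can be read from the denominator factors: s = -1 ± 5j, -6.
Since all poles lie strictly in the left half-plane, the system is stable.

stable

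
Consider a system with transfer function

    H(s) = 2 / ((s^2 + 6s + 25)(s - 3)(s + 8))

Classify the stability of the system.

The poles can be read from the denominator factors: s = -3 ± 4j, 3, -8.
Since the pole(s) at s = 3 lie in the right half-plane, the system is unstable.

unstable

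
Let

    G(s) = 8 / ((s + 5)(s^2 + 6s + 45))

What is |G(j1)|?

Substitute s = j1: numerator = 8, denominator = 214 + j74.
|G(j1)| = |8| / |214 + j74| = 8 / 226.43 ≈ 0.03533.

|G(j1)| ≈ 0.03533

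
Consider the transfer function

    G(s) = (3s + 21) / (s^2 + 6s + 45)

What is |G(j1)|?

Substitute s = j1: numerator = 21 + j3, denominator = 44 + j6.
|G(j1)| = |21 + j3| / |44 + j6| = 21.213 / 44.407 ≈ 0.4777.

|G(j1)| ≈ 0.4777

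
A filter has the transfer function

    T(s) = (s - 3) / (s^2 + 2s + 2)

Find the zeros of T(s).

s = 3

Set the numerator to zero: s - 3 = 0.
So s = 3.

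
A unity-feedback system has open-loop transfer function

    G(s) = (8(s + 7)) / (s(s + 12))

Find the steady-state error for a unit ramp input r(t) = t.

e_ss = 0.2143

G(s) has one pole at the origin.
This is a Type 1 system. Kv = lim_{s→0} s·G(s) = 56/12 = 14/3.
e_ss = 1/Kv = 1/(14/3) = 3/14 ≈ 0.2143.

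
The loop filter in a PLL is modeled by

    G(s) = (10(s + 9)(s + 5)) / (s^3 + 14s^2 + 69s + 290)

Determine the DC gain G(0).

G(0) = 45/29 ≈ 1.552

Set s = 0: G(0) = (450) / (290) = 45/29.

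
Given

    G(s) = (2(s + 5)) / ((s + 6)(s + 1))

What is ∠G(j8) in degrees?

At s = j8: numerator = 10 + j16, denominator = -58 + j56.
∠G = ∠num − ∠den = 57.995° − (136.01°) = -78.01°.

∠G(j8) ≈ -78.01°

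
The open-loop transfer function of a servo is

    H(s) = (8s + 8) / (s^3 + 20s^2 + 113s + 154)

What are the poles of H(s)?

s = -7, -11, -2

The poles are the roots of the denominator s^3 + 20s^2 + 113s + 154 = 0.
Trying s = -7: the polynomial evaluates to 0, so (s + 7) is a factor.
Dividing out leaves s^2 + 13s + 22 = 0.
Factoring the quadratic: (s + 11)(s + 2) = 0.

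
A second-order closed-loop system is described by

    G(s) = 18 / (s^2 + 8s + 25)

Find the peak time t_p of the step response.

Comparing s^2 + 8s + 25 to s^2 + 2ζωₙs + ωₙ²: ωₙ = 5 rad/s and ζ = 8/(2·5) = 0.8.
ζωₙ = 8/2 = 4, so ω_d = ωₙ√(1−ζ²) = √(ωₙ² − (ζωₙ)²) = √(25 − 4²) = √9 = 3 rad/s.
t_p = π/ω_d = π/3 ≈ 1.047 s.

t_p ≈ 1.047 s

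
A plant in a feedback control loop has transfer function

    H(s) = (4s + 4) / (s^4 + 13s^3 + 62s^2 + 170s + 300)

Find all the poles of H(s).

The poles are the roots of the denominator s^4 + 13s^3 + 62s^2 + 170s + 300 = 0.
Trying s = -5: the polynomial evaluates to 0, so (s + 5) is a factor.
Dividing out leaves s^3 + 8s^2 + 22s + 60 = 0.
This factors further as (s^2 + 2s + 10)(s + 6) = 0.

s = -1 + 3j, -1 - 3j, -5, -6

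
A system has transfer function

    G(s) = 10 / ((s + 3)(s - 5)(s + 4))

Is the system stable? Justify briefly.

The poles can be read from the denominator factors: s = -3, 5, -4.
Since the pole(s) at s = 5 lie in the right half-plane, the system is unstable.

unstable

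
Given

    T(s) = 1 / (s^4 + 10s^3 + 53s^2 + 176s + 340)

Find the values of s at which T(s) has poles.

s = -1 ± 4j, -4 ± 2j

The poles are the roots of the denominator s^4 + 10s^3 + 53s^2 + 176s + 340 = 0.
No real roots exist; factor into two real quadratics: (s^2 + 2s + 17)(s^2 + 8s + 20) = 0.
Each quadratic gives a conjugate pair via the quadratic formula.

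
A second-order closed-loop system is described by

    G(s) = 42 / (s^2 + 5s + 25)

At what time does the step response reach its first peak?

Comparing s^2 + 5s + 25 to s^2 + 2ζωₙs + ωₙ²: ωₙ = 5 rad/s and ζ = 5/(2·5) = 0.5.
ζωₙ = 5/2 = 2.5, so ω_d = ωₙ√(1−ζ²) = √(ωₙ² − (ζωₙ)²) = √(25 − 2.5²) = √18.75 ≈ 4.330 rad/s.
t_p = π/ω_d = π/4.330 ≈ 0.7255 s.

t_p ≈ 0.7255 s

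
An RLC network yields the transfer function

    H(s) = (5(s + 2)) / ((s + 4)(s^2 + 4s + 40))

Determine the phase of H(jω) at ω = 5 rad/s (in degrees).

∠H(j5) ≈ -36.27°

At s = j5: numerator = 10 + j25, denominator = -40 + j155.
∠H = ∠num − ∠den = 68.199° − (104.47°) = -36.27°.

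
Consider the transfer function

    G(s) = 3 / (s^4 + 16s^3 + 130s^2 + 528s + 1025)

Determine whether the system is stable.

The denominator s^4 + 16s^3 + 130s^2 + 528s + 1025 factors as (s^2 + 8s + 41)(s^2 + 8s + 25), giving poles at s = -4 + 5j, -4 - 5j, -4 + 3j, -4 - 3j.
Since all poles lie strictly in the left half-plane, the system is stable.

stable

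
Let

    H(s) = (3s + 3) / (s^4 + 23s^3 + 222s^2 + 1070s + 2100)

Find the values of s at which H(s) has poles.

s = -7, -5 + 5j, -5 - 5j, -6

The poles are the roots of the denominator s^4 + 23s^3 + 222s^2 + 1070s + 2100 = 0.
Trying s = -7: the polynomial evaluates to 0, so (s + 7) is a factor.
Dividing out leaves s^3 + 16s^2 + 110s + 300 = 0.
This factors further as (s^2 + 10s + 50)(s + 6) = 0.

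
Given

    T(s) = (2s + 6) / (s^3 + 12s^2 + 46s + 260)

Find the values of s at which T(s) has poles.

s = -1 + 5j, -1 - 5j, -10

The poles are the roots of the denominator s^3 + 12s^2 + 46s + 260 = 0.
Trying s = -10: the polynomial evaluates to 0, so (s + 10) is a factor.
Dividing out leaves s^2 + 2s + 26 = 0.
The quadratic formula then gives s = -1 ± 5j.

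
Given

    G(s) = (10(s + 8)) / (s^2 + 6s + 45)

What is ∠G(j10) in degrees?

At s = j10: numerator = 80 + j100, denominator = -55 + j60.
∠G = ∠num − ∠den = 51.340° − (132.51°) = -81.17°.

∠G(j10) ≈ -81.17°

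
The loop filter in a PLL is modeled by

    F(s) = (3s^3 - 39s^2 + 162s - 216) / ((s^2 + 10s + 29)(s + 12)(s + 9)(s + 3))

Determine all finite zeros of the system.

Set the numerator to zero: 3s^3 - 39s^2 + 162s - 216 = 0, i.e. 3·(s^3 - 13s^2 + 54s - 72) = 0.
Factoring: (s - 4)(s - 6)(s - 3) = 0.

s = 4, 6, 3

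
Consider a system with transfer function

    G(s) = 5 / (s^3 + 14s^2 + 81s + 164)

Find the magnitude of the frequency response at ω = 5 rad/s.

Substitute s = j5: numerator = 5, denominator = -186 + j280.
|G(j5)| = |5| / |-186 + j280| = 5 / 336.15 ≈ 0.01487.

|G(j5)| ≈ 0.01487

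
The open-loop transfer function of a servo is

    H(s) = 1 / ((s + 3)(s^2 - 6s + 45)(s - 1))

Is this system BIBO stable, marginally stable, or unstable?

unstable

The poles can be read from the denominator factors: s = -3, 3 + 6j, 3 - 6j, 1.
Since the pole(s) at s = 3 ± 6j, 1 lie in the right half-plane, the system is unstable.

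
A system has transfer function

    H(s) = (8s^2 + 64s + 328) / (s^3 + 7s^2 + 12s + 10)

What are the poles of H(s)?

The poles are the roots of the denominator s^3 + 7s^2 + 12s + 10 = 0.
Trying s = -5: the polynomial evaluates to 0, so (s + 5) is a factor.
Dividing out leaves s^2 + 2s + 2 = 0.
The quadratic formula then gives s = -1 ± 1j.

s = -1 + j, -1 - j, -5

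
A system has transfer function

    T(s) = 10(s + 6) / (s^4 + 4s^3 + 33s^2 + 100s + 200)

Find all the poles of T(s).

The poles are the roots of the denominator s^4 + 4s^3 + 33s^2 + 100s + 200 = 0.
No real roots exist; factor into two real quadratics: (s^2 + 25)(s^2 + 4s + 8) = 0.
Each quadratic gives a conjugate pair via the quadratic formula.

s = ±5j, -2 ± 2j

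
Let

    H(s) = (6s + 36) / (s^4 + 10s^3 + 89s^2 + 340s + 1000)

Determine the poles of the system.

s = -3 + 4j, -3 - 4j, -2 + 6j, -2 - 6j

The poles are the roots of the denominator s^4 + 10s^3 + 89s^2 + 340s + 1000 = 0.
No real roots exist; factor into two real quadratics: (s^2 + 6s + 25)(s^2 + 4s + 40) = 0.
Each quadratic gives a conjugate pair via the quadratic formula.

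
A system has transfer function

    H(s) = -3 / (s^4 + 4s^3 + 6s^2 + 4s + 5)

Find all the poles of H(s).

The poles are the roots of the denominator s^4 + 4s^3 + 6s^2 + 4s + 5 = 0.
No real roots exist; factor into two real quadratics: (s^2 + 1)(s^2 + 4s + 5) = 0.
Each quadratic gives a conjugate pair via the quadratic formula.

s = ±j, -2 ± j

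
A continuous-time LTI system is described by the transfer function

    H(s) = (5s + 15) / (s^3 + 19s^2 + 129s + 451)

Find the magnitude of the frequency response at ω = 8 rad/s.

Substitute s = j8: numerator = 15 + j40, denominator = -765 + j520.
|H(j8)| = |15 + j40| / |-765 + j520| = 42.720 / 925 ≈ 0.04618.

|H(j8)| ≈ 0.04618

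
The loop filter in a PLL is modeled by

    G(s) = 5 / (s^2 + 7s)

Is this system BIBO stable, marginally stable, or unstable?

marginally stable

The denominator s^2 + 7s factors as s(s + 7), giving poles at s = 0, -7.
Since the simple pole(s) at s = 0 lie on the jω-axis with none in the right half-plane, the system is marginally stable.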